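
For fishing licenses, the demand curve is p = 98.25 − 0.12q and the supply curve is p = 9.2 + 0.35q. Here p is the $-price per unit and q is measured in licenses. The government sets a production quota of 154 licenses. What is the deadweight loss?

Competitive equilibrium: 98.25 − 0.12q = 9.2 + 0.35q → q* = 189.4681, p* = 75.5138.
At q = 154: demand price = 98.25 − 0.12·154 = 79.77; supply price = 9.2 + 0.35·154 = 63.1.
Δq = 189.4681 − 154 = 35.4681; wedge = 79.77 − 63.1 = 16.67.
Welfare loss = ½ × 35.4681 × 16.67 = $295.63.

$295.63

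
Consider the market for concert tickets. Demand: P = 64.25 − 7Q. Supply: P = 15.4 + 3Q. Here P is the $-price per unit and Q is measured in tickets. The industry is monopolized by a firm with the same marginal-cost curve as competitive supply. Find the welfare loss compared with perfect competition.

Competitive equilibrium: 64.25 − 7Q = 15.4 + 3Q → Q* = 4.885, P* = 30.055.
Marginal revenue: MR = 64.25 − 14Q. Set MR = MC: 64.25 − 14Q = 15.4 + 3Q → Q_m = 2.8735.
Price P_m = 64.25 − 7·2.8735 = 44.1355; MC(Q_m) = 15.4 + 3·2.8735 = 24.0205.
Competitive Q* = 4.885, so ΔQ = 2.0115; wedge = 44.1355 − 24.0205 = 20.115.
DWL = ½ × 2.0115 × 20.115 = $20.23.

$20.23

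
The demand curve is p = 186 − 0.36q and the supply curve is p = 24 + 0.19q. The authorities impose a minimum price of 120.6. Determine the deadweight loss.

Competitive equilibrium: 186 − 0.36q = 24 + 0.19q → q* = 294.54545, p* = 79.96364.
At the floor p = 120.6, quantity demanded = (186 − 120.6)/0.36 = 181.66667.
Sellers' marginal cost at q' = 181.66667: 24 + 0.19·181.66667 = 58.51667.
Δq = 294.54545 − 181.66667 = 112.87878; wedge = 120.6 − 58.51667 = 62.08333.
The triangle = ½ × 112.87878 × 62.08333 = 3503.95.

3503.95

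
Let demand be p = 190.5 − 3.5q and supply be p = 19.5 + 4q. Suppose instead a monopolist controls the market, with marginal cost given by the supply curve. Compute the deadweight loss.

197.36

Competitive equilibrium: 190.5 − 3.5q = 19.5 + 4q → q* = 22.8, p* = 110.7.
Marginal revenue: MR = 190.5 − 7q. Set MR = MC: 190.5 − 7q = 19.5 + 4q → q_m = 15.54545.
Price p_m = 190.5 − 3.5·15.54545 = 136.09093; MC(q_m) = 19.5 + 4·15.54545 = 81.6818.
Competitive q* = 22.8, so Δq = 7.25455; wedge = 136.09093 − 81.6818 = 54.40913.
Welfare loss = ½ × 7.25455 × 54.40913 = 197.36.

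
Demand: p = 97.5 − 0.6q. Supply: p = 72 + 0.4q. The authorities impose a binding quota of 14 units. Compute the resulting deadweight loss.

Competitive equilibrium: 97.5 − 0.6q = 72 + 0.4q → q* = 25.5, p* = 82.2.
At q = 14: demand price = 97.5 − 0.6·14 = 89.1; supply price = 72 + 0.4·14 = 77.6.
Δq = 25.5 − 14 = 11.5; wedge = 89.1 − 77.6 = 11.5.
DWL = ½ × 11.5 × 11.5 = 66.125.

66.125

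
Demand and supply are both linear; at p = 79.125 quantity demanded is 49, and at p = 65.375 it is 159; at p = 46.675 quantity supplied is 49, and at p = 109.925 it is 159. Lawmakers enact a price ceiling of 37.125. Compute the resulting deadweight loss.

1387.64

Demand slope = (65.375 − 79.125)/(159 − 49) = −0.125, so p = 85.25 − 0.125q.
Supply slope = (109.925 − 46.675)/(159 − 49) = 0.575, so p = 18.5 + 0.575q.
Competitive equilibrium: 85.25 − 0.125q = 18.5 + 0.575q → q* = 95.3571, p* = 73.3304.
At the ceiling p = 37.125, quantity supplied = (37.125 − 18.5)/0.575 = 32.3913.
Willingness to pay at q' = 32.3913: 85.25 − 0.125·32.3913 = 81.2011.
Δq = 95.3571 − 32.3913 = 62.9658; wedge = 81.2011 − 37.125 = 44.0761.
DWL = ½ × 62.9658 × 44.0761 = 1387.64.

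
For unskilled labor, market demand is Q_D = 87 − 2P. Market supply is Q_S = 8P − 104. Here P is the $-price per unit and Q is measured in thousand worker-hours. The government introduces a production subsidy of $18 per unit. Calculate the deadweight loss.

In inverse form: demand P = 43.5 − 0.5Q, supply P = 13 + 0.125Q.
Competitive equilibrium: 43.5 − 0.5Q = 13 + 0.125Q → Q* = 48.8, P* = 19.1.
The subsidy lowers effective supply by 18: P = 0.125Q − 5.
New quantity: 43.5 − 0.5Q = 0.125Q − 5 → Q' = 77.6.
Overproduction ΔQ = 77.6 − 48.8 = 28.8; wedge = subsidy = 18.
Welfare loss = ½ × 28.8 × 18 = $259.20 thousand.

$259.20 thousand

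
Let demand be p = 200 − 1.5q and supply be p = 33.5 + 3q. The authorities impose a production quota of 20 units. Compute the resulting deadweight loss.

Competitive equilibrium: 200 − 1.5q = 33.5 + 3q → q* = 37, p* = 144.5.
At q = 20: demand price = 200 − 1.5·20 = 170; supply price = 33.5 + 3·20 = 93.5.
Δq = 37 − 20 = 17; wedge = 170 − 93.5 = 76.5.
DWL = ½ × 17 × 76.5 = 650.25.

650.25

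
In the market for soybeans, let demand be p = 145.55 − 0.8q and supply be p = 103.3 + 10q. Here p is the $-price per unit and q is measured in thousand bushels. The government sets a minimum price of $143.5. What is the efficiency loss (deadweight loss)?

Competitive equilibrium: 145.55 − 0.8q = 103.3 + 10q → q* = 3.912, p* = 142.4204.
At the floor p = 143.5, quantity demanded = (145.55 − 143.5)/0.8 = 2.5625.
Sellers' marginal cost at q' = 2.5625: 103.3 + 10·2.5625 = 128.925.
Δq = 3.912 − 2.5625 = 1.3495; wedge = 143.5 − 128.925 = 14.575.
Deadweight loss = ½ × 1.3495 × 14.575 = $9.83 thousand.

$9.83 thousand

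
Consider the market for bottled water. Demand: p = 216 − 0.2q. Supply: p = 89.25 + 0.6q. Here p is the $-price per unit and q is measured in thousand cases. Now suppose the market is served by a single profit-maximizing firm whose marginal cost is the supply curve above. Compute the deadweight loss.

$401.64 thousand

Competitive equilibrium: 216 − 0.2q = 89.25 + 0.6q → q* = 158.4375, p* = 184.3125.
Marginal revenue: MR = 216 − 0.4q. Set MR = MC: 216 − 0.4q = 89.25 + 0.6q → q_m = 126.75.
Price p_m = 216 − 0.2·126.75 = 190.65; MC(q_m) = 89.25 + 0.6·126.75 = 165.3.
Competitive q* = 158.4375, so Δq = 31.6875; wedge = 190.65 − 165.3 = 25.35.
DWL = ½ × 31.6875 × 25.35 = $401.64 thousand.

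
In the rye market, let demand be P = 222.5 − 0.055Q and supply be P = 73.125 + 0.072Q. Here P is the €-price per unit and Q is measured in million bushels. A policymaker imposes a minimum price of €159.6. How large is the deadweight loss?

Competitive equilibrium: 222.5 − 0.055Q = 73.125 + 0.072Q → Q* = 1176.1811, P* = 157.81.
At the floor P = 159.6, quantity demanded = (222.5 − 159.6)/0.055 = 1143.6364.
Sellers' marginal cost at Q' = 1143.6364: 73.125 + 0.072·1143.6364 = 155.4668.
ΔQ = 1176.1811 − 1143.6364 = 32.5447; wedge = 159.6 − 155.4668 = 4.1332.
DWL = ½ × 32.5447 × 4.1332 = €67.26 million.

€67.26 million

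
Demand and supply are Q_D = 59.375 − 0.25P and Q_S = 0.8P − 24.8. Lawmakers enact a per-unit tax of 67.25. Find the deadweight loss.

In inverse form: demand P = 237.5 − 4Q, supply P = 31 + 1.25Q.
Competitive equilibrium: 237.5 − 4Q = 31 + 1.25Q → Q* = 39.3333, P* = 80.1667.
With the tax, the buyer price exceeds the seller price by 67.25: (237.5 − 4Q) − (31 + 1.25Q) = 67.25 → Q' = 26.5238.
ΔQ = 39.3333 − 26.5238 = 12.8095; the wedge equals the tax, 67.25.
The triangle = ½ × 12.8095 × 67.25 = 430.72.

430.72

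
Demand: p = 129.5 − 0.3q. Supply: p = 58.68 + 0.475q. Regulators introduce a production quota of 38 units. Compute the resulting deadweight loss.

1104.18

Competitive equilibrium: 129.5 − 0.3q = 58.68 + 0.475q → q* = 91.3806, p* = 102.0858.
At q = 38: demand price = 129.5 − 0.3·38 = 118.1; supply price = 58.68 + 0.475·38 = 76.73.
Δq = 91.3806 − 38 = 53.3806; wedge = 118.1 − 76.73 = 41.37.
DWL = ½ × 53.3806 × 41.37 = 1104.18.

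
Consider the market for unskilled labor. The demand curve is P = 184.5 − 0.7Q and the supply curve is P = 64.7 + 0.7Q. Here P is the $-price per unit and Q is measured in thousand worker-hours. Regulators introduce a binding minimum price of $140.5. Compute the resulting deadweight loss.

Competitive equilibrium: 184.5 − 0.7Q = 64.7 + 0.7Q → Q* = 85.5714, P* = 124.6.
At the floor P = 140.5, quantity demanded = (184.5 − 140.5)/0.7 = 62.8571.
Sellers' marginal cost at Q' = 62.8571: 64.7 + 0.7·62.8571 = 108.7.
ΔQ = 85.5714 − 62.8571 = 22.7143; wedge = 140.5 − 108.7 = 31.8.
The triangle = ½ × 22.7143 × 31.8 = $361.16 thousand.

$361.16 thousand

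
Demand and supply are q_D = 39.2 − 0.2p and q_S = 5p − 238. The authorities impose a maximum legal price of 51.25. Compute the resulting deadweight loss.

275.22

In inverse form: demand p = 196 − 5q, supply p = 47.6 + 0.2q.
Competitive equilibrium: 196 − 5q = 47.6 + 0.2q → q* = 28.5385, p* = 53.3077.
At the ceiling p = 51.25, quantity supplied = (51.25 − 47.6)/0.2 = 18.25.
Willingness to pay at q' = 18.25: 196 − 5·18.25 = 104.75.
Δq = 28.5385 − 18.25 = 10.2885; wedge = 104.75 − 51.25 = 53.5.
DWL = ½ × 10.2885 × 53.5 = 275.22.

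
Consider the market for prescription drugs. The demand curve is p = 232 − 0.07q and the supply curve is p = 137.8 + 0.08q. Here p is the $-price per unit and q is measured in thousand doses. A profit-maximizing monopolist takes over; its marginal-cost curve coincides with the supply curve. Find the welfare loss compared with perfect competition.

Competitive equilibrium: 232 − 0.07q = 137.8 + 0.08q → q* = 628, p* = 188.04.
Marginal revenue: MR = 232 − 0.14q. Set MR = MC: 232 − 0.14q = 137.8 + 0.08q → q_m = 428.18182.
Price p_m = 232 − 0.07·428.18182 = 202.02727; MC(q_m) = 137.8 + 0.08·428.18182 = 172.05455.
Competitive q* = 628, so Δq = 199.81818; wedge = 202.02727 − 172.05455 = 29.97272.
DWL = ½ × 199.81818 × 29.97272 = $2994.55 thousand.

$2994.55 thousand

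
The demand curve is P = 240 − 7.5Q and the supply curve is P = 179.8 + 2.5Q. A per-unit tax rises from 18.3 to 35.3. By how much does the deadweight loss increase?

Competitive equilibrium: 240 − 7.5Q = 179.8 + 2.5Q → Q* = 6.02, P* = 194.85.
For a per-unit tax t: ΔQ = t/10, so DWL = ½·t·(t/10) = t²/20.
At t = 18.3: DWL = 16.745. At t = 35.3: DWL = 62.305.
Increase = 62.305 − 16.745 = 45.56.

45.56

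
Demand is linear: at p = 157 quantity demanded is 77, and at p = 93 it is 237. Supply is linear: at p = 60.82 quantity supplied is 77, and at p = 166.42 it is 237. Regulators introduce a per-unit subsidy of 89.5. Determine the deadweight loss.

3778.42

Demand slope = (93 − 157)/(237 − 77) = −0.4, so p = 187.8 − 0.4q.
Supply slope = (166.42 − 60.82)/(237 − 77) = 0.66, so p = 10 + 0.66q.
Competitive equilibrium: 187.8 − 0.4q = 10 + 0.66q → q* = 167.7358, p* = 120.7057.
The subsidy lowers effective supply by 89.5: p = 0.66q − 79.5.
New quantity: 187.8 − 0.4q = 0.66q − 79.5 → q' = 252.1698.
Overproduction Δq = 252.1698 − 167.7358 = 84.434; wedge = subsidy = 89.5.
Deadweight loss = ½ × 84.434 × 89.5 = 3778.42.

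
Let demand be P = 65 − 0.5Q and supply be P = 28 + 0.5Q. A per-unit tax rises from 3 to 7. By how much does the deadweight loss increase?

Competitive equilibrium: 65 − 0.5Q = 28 + 0.5Q → Q* = 37, P* = 46.5.
For a per-unit tax t: ΔQ = t/1, so DWL = ½·t·(t/1) = t²/2.
At t = 3: DWL = 4.5. At t = 7: DWL = 24.5.
Increase = 24.5 − 4.5 = 20.

20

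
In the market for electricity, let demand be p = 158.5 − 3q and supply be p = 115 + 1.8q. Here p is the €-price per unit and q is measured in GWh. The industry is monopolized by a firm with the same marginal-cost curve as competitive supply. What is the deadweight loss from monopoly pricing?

€29.16

Competitive equilibrium: 158.5 − 3q = 115 + 1.8q → q* = 9.0625, p* = 131.3125.
Marginal revenue: MR = 158.5 − 6q. Set MR = MC: 158.5 − 6q = 115 + 1.8q → q_m = 5.5769.
Price p_m = 158.5 − 3·5.5769 = 141.7693; MC(q_m) = 115 + 1.8·5.5769 = 125.0384.
Competitive q* = 9.0625, so Δq = 3.4856; wedge = 141.7693 − 125.0384 = 16.7309.
Welfare loss = ½ × 3.4856 × 16.7309 = €29.16.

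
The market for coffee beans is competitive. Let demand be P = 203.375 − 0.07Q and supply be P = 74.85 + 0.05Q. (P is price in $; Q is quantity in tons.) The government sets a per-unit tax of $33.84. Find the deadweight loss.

$4771.44

Competitive equilibrium: 203.375 − 0.07Q = 74.85 + 0.05Q → Q* = 1071.0417, P* = 128.4021.
With the tax, the buyer price exceeds the seller price by 33.84: (203.375 − 0.07Q) − (74.85 + 0.05Q) = 33.84 → Q' = 789.0417.
ΔQ = 1071.0417 − 789.0417 = 282; the wedge equals the tax, 33.84.
The triangle = ½ × 282 × 33.84 = $4771.44.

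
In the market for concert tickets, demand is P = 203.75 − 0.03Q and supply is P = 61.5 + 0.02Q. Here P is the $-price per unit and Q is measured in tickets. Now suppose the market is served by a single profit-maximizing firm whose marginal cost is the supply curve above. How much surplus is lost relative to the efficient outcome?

$28455.56

Competitive equilibrium: 203.75 − 0.03Q = 61.5 + 0.02Q → Q* = 2845, P* = 118.4.
Marginal revenue: MR = 203.75 − 0.06Q. Set MR = MC: 203.75 − 0.06Q = 61.5 + 0.02Q → Q_m = 1778.125.
Price P_m = 203.75 − 0.03·1778.125 = 150.40625; MC(Q_m) = 61.5 + 0.02·1778.125 = 97.0625.
Competitive Q* = 2845, so ΔQ = 1066.875; wedge = 150.40625 − 97.0625 = 53.34375.
The triangle = ½ × 1066.875 × 53.34375 = $28455.56.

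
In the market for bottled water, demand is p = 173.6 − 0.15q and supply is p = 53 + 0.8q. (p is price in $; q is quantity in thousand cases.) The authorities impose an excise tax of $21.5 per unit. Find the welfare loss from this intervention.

$243.29 thousand

Competitive equilibrium: 173.6 − 0.15q = 53 + 0.8q → q* = 126.9474, p* = 154.5579.
With the tax, the buyer price exceeds the seller price by 21.5: (173.6 − 0.15q) − (53 + 0.8q) = 21.5 → q' = 104.3158.
Δq = 126.9474 − 104.3158 = 22.6316; the wedge equals the tax, 21.5.
DWL = ½ × 22.6316 × 21.5 = $243.29 thousand.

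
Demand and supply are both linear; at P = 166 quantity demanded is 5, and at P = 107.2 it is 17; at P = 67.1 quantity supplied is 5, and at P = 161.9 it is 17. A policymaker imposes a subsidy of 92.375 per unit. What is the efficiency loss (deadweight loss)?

333.33

Demand slope = (107.2 − 166)/(17 − 5) = −4.9, so P = 190.5 − 4.9Q.
Supply slope = (161.9 − 67.1)/(17 − 5) = 7.9, so P = 27.6 + 7.9Q.
Competitive equilibrium: 190.5 − 4.9Q = 27.6 + 7.9Q → Q* = 12.7266, P* = 128.1398.
The subsidy lowers effective supply by 92.375: P = 7.9Q − 64.775.
New quantity: 190.5 − 4.9Q = 7.9Q − 64.775 → Q' = 19.9434.
Overproduction ΔQ = 19.9434 − 12.7266 = 7.2168; wedge = subsidy = 92.375.
DWL = ½ × 7.2168 × 92.375 = 333.33.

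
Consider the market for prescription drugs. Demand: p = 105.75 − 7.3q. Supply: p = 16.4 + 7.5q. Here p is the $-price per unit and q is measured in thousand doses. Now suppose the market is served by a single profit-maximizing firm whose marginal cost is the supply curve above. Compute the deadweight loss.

$29.43 thousand

Competitive equilibrium: 105.75 − 7.3q = 16.4 + 7.5q → q* = 6.0372, p* = 61.6787.
Marginal revenue: MR = 105.75 − 14.6q. Set MR = MC: 105.75 − 14.6q = 16.4 + 7.5q → q_m = 4.043.
Price p_m = 105.75 − 7.3·4.043 = 76.2361; MC(q_m) = 16.4 + 7.5·4.043 = 46.7225.
Competitive q* = 6.0372, so Δq = 1.9942; wedge = 76.2361 − 46.7225 = 29.5136.
DWL = ½ × 1.9942 × 29.5136 = $29.43 thousand.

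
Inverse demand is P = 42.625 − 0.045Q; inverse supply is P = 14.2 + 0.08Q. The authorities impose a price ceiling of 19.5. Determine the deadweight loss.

1623.08

Competitive equilibrium: 42.625 − 0.045Q = 14.2 + 0.08Q → Q* = 227.4, P* = 32.392.
At the ceiling P = 19.5, quantity supplied = (19.5 − 14.2)/0.08 = 66.25.
Willingness to pay at Q' = 66.25: 42.625 − 0.045·66.25 = 39.64375.
ΔQ = 227.4 − 66.25 = 161.15; wedge = 39.64375 − 19.5 = 20.14375.
Welfare loss = ½ × 161.15 × 20.14375 = 1623.08.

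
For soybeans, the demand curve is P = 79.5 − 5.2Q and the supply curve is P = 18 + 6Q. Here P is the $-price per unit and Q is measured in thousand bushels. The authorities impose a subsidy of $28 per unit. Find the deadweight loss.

$35 thousand

Competitive equilibrium: 79.5 − 5.2Q = 18 + 6Q → Q* = 5.4911, P* = 50.9464.
The subsidy lowers effective supply by 28: P = 6Q − 10.
New quantity: 79.5 − 5.2Q = 6Q − 10 → Q' = 7.9911.
Overproduction ΔQ = 7.9911 − 5.4911 = 2.5; wedge = subsidy = 28.
Welfare loss = ½ × 2.5 × 28 = $35 thousand.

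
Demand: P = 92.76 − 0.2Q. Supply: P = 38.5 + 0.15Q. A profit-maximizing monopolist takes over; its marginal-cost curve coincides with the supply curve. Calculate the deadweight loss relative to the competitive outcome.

Competitive equilibrium: 92.76 − 0.2Q = 38.5 + 0.15Q → Q* = 155.0286, P* = 61.7543.
Marginal revenue: MR = 92.76 − 0.4Q. Set MR = MC: 92.76 − 0.4Q = 38.5 + 0.15Q → Q_m = 98.6545.
Price P_m = 92.76 − 0.2·98.6545 = 73.0291; MC(Q_m) = 38.5 + 0.15·98.6545 = 53.2982.
Competitive Q* = 155.0286, so ΔQ = 56.3741; wedge = 73.0291 − 53.2982 = 19.7309.
DWL = ½ × 56.3741 × 19.7309 = 556.16.

556.16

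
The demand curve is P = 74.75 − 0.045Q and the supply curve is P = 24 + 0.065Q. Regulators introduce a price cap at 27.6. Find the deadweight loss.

Competitive equilibrium: 74.75 − 0.045Q = 24 + 0.065Q → Q* = 461.3636, P* = 53.9886.
At the ceiling P = 27.6, quantity supplied = (27.6 − 24)/0.065 = 55.3846.
Willingness to pay at Q' = 55.3846: 74.75 − 0.045·55.3846 = 72.2577.
ΔQ = 461.3636 − 55.3846 = 405.979; wedge = 72.2577 − 27.6 = 44.6577.
The triangle = ½ × 405.979 × 44.6577 = 9065.04.

9065.04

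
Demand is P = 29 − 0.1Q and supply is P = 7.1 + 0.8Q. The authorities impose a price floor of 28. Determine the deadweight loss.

Competitive equilibrium: 29 − 0.1Q = 7.1 + 0.8Q → Q* = 24.3333, P* = 26.5667.
At the floor P = 28, quantity demanded = (29 − 28)/0.1 = 10.
Sellers' marginal cost at Q' = 10: 7.1 + 0.8·10 = 15.1.
ΔQ = 24.3333 − 10 = 14.3333; wedge = 28 − 15.1 = 12.9.
The triangle = ½ × 14.3333 × 12.9 = 92.45.

92.45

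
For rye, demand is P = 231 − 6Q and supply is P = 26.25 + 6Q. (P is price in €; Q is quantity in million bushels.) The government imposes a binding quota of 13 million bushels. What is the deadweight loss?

€99.02 million

Competitive equilibrium: 231 − 6Q = 26.25 + 6Q → Q* = 17.0625, P* = 128.625.
At Q = 13: demand price = 231 − 6·13 = 153; supply price = 26.25 + 6·13 = 104.25.
ΔQ = 17.0625 − 13 = 4.0625; wedge = 153 − 104.25 = 48.75.
The triangle = ½ × 4.0625 × 48.75 = €99.02 million.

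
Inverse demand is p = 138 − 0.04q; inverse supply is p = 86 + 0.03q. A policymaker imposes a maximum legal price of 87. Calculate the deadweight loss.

17619.84

Competitive equilibrium: 138 − 0.04q = 86 + 0.03q → q* = 742.85714, p* = 108.28571.
At the ceiling p = 87, quantity supplied = (87 − 86)/0.03 = 33.33333.
Willingness to pay at q' = 33.33333: 138 − 0.04·33.33333 = 136.66667.
Δq = 742.85714 − 33.33333 = 709.52381; wedge = 136.66667 − 87 = 49.66667.
DWL = ½ × 709.52381 × 49.66667 = 17619.84.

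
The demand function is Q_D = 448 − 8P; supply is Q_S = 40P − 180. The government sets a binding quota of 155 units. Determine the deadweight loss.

2660.21

In inverse form: demand P = 56 − 0.125Q, supply P = 4.5 + 0.025Q.
Competitive equilibrium: 56 − 0.125Q = 4.5 + 0.025Q → Q* = 343.3333, P* = 13.0833.
At Q = 155: demand price = 56 − 0.125·155 = 36.625; supply price = 4.5 + 0.025·155 = 8.375.
ΔQ = 343.3333 − 155 = 188.3333; wedge = 36.625 − 8.375 = 28.25.
Welfare loss = ½ × 188.3333 × 28.25 = 2660.21.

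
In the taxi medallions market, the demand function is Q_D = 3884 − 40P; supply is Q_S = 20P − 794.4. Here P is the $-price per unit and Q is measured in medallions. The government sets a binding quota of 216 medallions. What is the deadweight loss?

In inverse form: demand P = 97.1 − 0.025Q, supply P = 39.72 + 0.05Q.
Competitive equilibrium: 97.1 − 0.025Q = 39.72 + 0.05Q → Q* = 765.0667, P* = 77.9733.
At Q = 216: demand price = 97.1 − 0.025·216 = 91.7; supply price = 39.72 + 0.05·216 = 50.52.
ΔQ = 765.0667 − 216 = 549.0667; wedge = 91.7 − 50.52 = 41.18.
Welfare loss = ½ × 549.0667 × 41.18 = $11305.28.

$11305.28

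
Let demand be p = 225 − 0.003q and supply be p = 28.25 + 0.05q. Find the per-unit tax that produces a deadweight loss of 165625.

Competitive equilibrium: 225 − 0.003q = 28.25 + 0.05q → q* = 3712.2642, p* = 213.8632.
A tax t gives Δq = t/0.053 and wedge t, so DWL = t²/0.106.
t²/0.106 = 165625 → t² = 17556.25 → t = 132.5.

132.5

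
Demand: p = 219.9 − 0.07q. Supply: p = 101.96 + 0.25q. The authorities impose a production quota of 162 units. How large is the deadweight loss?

Competitive equilibrium: 219.9 − 0.07q = 101.96 + 0.25q → q* = 368.5625, p* = 194.1006.
At q = 162: demand price = 219.9 − 0.07·162 = 208.56; supply price = 101.96 + 0.25·162 = 142.46.
Δq = 368.5625 − 162 = 206.5625; wedge = 208.56 − 142.46 = 66.1.
Welfare loss = ½ × 206.5625 × 66.1 = 6826.89.

6826.89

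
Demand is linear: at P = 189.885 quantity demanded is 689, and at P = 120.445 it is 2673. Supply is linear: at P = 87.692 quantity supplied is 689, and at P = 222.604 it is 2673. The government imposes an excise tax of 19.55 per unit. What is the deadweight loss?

1855.35

Demand slope = (120.445 − 189.885)/(2673 − 689) = −0.035, so P = 214 − 0.035Q.
Supply slope = (222.604 − 87.692)/(2673 − 689) = 0.068, so P = 40.84 + 0.068Q.
Competitive equilibrium: 214 − 0.035Q = 40.84 + 0.068Q → Q* = 1681.165, P* = 155.1592.
With the tax, the buyer price exceeds the seller price by 19.55: (214 − 0.035Q) − (40.84 + 0.068Q) = 19.55 → Q' = 1491.3592.
ΔQ = 1681.165 − 1491.3592 = 189.8058; the wedge equals the tax, 19.55.
Welfare loss = ½ × 189.8058 × 19.55 = 1855.35.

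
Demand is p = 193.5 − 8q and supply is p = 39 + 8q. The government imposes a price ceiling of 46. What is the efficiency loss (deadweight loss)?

616.88

Competitive equilibrium: 193.5 − 8q = 39 + 8q → q* = 9.65625, p* = 116.25.
At the ceiling p = 46, quantity supplied = (46 − 39)/8 = 0.875.
Willingness to pay at q' = 0.875: 193.5 − 8·0.875 = 186.5.
Δq = 9.65625 − 0.875 = 8.78125; wedge = 186.5 − 46 = 140.5.
Welfare loss = ½ × 8.78125 × 140.5 = 616.88.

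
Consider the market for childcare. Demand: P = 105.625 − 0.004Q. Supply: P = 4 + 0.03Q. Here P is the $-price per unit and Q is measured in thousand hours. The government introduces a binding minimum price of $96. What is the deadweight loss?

Competitive equilibrium: 105.625 − 0.004Q = 4 + 0.03Q → Q* = 2988.9706, P* = 93.6691.
At the floor P = 96, quantity demanded = (105.625 − 96)/0.004 = 2406.25.
Sellers' marginal cost at Q' = 2406.25: 4 + 0.03·2406.25 = 76.1875.
ΔQ = 2988.9706 − 2406.25 = 582.7206; wedge = 96 − 76.1875 = 19.8125.
Welfare loss = ½ × 582.7206 × 19.8125 = $5772.58 thousand.

$5772.58 thousand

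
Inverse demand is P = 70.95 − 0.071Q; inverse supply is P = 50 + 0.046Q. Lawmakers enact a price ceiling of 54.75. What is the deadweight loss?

Competitive equilibrium: 70.95 − 0.071Q = 50 + 0.046Q → Q* = 179.0598, P* = 58.2368.
At the ceiling P = 54.75, quantity supplied = (54.75 − 50)/0.046 = 103.2609.
Willingness to pay at Q' = 103.2609: 70.95 − 0.071·103.2609 = 63.6185.
ΔQ = 179.0598 − 103.2609 = 75.7989; wedge = 63.6185 − 54.75 = 8.8685.
The triangle = ½ × 75.7989 × 8.8685 = 336.11.

336.11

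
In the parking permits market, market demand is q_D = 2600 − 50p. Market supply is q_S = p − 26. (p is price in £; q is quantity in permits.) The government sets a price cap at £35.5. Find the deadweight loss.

£130.40

In inverse form: demand p = 52 − 0.02q, supply p = 26 + q.
Competitive equilibrium: 52 − 0.02q = 26 + q → q* = 25.4902, p* = 51.4902.
At the ceiling p = 35.5, quantity supplied = (35.5 − 26)/1 = 9.5.
Willingness to pay at q' = 9.5: 52 − 0.02·9.5 = 51.81.
Δq = 25.4902 − 9.5 = 15.9902; wedge = 51.81 − 35.5 = 16.31.
Welfare loss = ½ × 15.9902 × 16.31 = £130.40.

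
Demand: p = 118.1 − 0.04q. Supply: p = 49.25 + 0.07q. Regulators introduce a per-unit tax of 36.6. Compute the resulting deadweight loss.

6088.91

Competitive equilibrium: 118.1 − 0.04q = 49.25 + 0.07q → q* = 625.9091, p* = 93.0636.
With the tax, the buyer price exceeds the seller price by 36.6: (118.1 − 0.04q) − (49.25 + 0.07q) = 36.6 → q' = 293.1818.
Δq = 625.9091 − 293.1818 = 332.7273; the wedge equals the tax, 36.6.
DWL = ½ × 332.7273 × 36.6 = 6088.91.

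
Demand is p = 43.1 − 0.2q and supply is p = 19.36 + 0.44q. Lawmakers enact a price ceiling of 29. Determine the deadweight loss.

Competitive equilibrium: 43.1 − 0.2q = 19.36 + 0.44q → q* = 37.0938, p* = 35.6813.
At the ceiling p = 29, quantity supplied = (29 − 19.36)/0.44 = 21.9091.
Willingness to pay at q' = 21.9091: 43.1 − 0.2·21.9091 = 38.7182.
Δq = 37.0938 − 21.9091 = 15.1847; wedge = 38.7182 − 29 = 9.7182.
The triangle = ½ × 15.1847 × 9.7182 = 73.78.

73.78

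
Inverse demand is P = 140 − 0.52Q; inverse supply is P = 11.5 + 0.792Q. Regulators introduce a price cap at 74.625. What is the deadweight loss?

Competitive equilibrium: 140 − 0.52Q = 11.5 + 0.792Q → Q* = 97.9421, P* = 89.0701.
At the ceiling P = 74.625, quantity supplied = (74.625 − 11.5)/0.792 = 79.7033.
Willingness to pay at Q' = 79.7033: 140 − 0.52·79.7033 = 98.5543.
ΔQ = 97.9421 − 79.7033 = 18.2388; wedge = 98.5543 − 74.625 = 23.9293.
Welfare loss = ½ × 18.2388 × 23.9293 = 218.22.

218.22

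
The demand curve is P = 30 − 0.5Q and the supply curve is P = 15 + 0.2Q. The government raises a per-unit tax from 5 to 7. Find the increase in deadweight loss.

17.14

Competitive equilibrium: 30 − 0.5Q = 15 + 0.2Q → Q* = 21.4286, P* = 19.2857.
For a per-unit tax t: ΔQ = t/0.7, so DWL = ½·t·(t/0.7) = t²/1.4.
At t = 5: DWL = 17.857. At t = 7: DWL = 35.
Increase = 35 − 17.857 = 17.14.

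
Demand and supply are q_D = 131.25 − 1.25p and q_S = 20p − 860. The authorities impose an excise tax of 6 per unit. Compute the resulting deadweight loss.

In inverse form: demand p = 105 − 0.8q, supply p = 43 + 0.05q.
Competitive equilibrium: 105 − 0.8q = 43 + 0.05q → q* = 72.9412, p* = 46.6471.
With the tax, the buyer price exceeds the seller price by 6: (105 − 0.8q) − (43 + 0.05q) = 6 → q' = 65.8824.
Δq = 72.9412 − 65.8824 = 7.0588; the wedge equals the tax, 6.
DWL = ½ × 7.0588 × 6 = 21.18.

21.18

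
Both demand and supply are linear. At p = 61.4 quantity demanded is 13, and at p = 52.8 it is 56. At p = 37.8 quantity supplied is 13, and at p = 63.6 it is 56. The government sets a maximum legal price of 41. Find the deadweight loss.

Demand slope = (52.8 − 61.4)/(56 − 13) = −0.2, so p = 64 − 0.2q.
Supply slope = (63.6 − 37.8)/(56 − 13) = 0.6, so p = 30 + 0.6q.
Competitive equilibrium: 64 − 0.2q = 30 + 0.6q → q* = 42.5, p* = 55.5.
At the ceiling p = 41, quantity supplied = (41 − 30)/0.6 = 18.3333.
Willingness to pay at q' = 18.3333: 64 − 0.2·18.3333 = 60.3333.
Δq = 42.5 − 18.3333 = 24.1667; wedge = 60.3333 − 41 = 19.3333.
DWL = ½ × 24.1667 × 19.3333 = 233.61.

233.61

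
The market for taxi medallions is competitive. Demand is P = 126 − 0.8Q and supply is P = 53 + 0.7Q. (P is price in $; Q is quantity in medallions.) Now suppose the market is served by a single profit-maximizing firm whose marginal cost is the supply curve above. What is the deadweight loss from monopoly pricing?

Competitive equilibrium: 126 − 0.8Q = 53 + 0.7Q → Q* = 48.6667, P* = 87.0667.
Marginal revenue: MR = 126 − 1.6Q. Set MR = MC: 126 − 1.6Q = 53 + 0.7Q → Q_m = 31.7391.
Price P_m = 126 − 0.8·31.7391 = 100.6087; MC(Q_m) = 53 + 0.7·31.7391 = 75.2174.
Competitive Q* = 48.6667, so ΔQ = 16.9276; wedge = 100.6087 − 75.2174 = 25.3913.
DWL = ½ × 16.9276 × 25.3913 = $214.91.

$214.91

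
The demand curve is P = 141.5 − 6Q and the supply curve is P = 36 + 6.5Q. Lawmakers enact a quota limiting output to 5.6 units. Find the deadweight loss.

Competitive equilibrium: 141.5 − 6Q = 36 + 6.5Q → Q* = 8.44, P* = 90.86.
At Q = 5.6: demand price = 141.5 − 6·5.6 = 107.9; supply price = 36 + 6.5·5.6 = 72.4.
ΔQ = 8.44 − 5.6 = 2.84; wedge = 107.9 − 72.4 = 35.5.
Welfare loss = ½ × 2.84 × 35.5 = 50.41.

50.41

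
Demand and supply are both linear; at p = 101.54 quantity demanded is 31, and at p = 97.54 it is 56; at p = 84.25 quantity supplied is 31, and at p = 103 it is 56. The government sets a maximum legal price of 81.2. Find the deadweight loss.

242.09

Demand slope = (97.54 − 101.54)/(56 − 31) = −0.16, so p = 106.5 − 0.16q.
Supply slope = (103 − 84.25)/(56 − 31) = 0.75, so p = 61 + 0.75q.
Competitive equilibrium: 106.5 − 0.16q = 61 + 0.75q → q* = 50, p* = 98.5.
At the ceiling p = 81.2, quantity supplied = (81.2 − 61)/0.75 = 26.9333.
Willingness to pay at q' = 26.9333: 106.5 − 0.16·26.9333 = 102.1907.
Δq = 50 − 26.9333 = 23.0667; wedge = 102.1907 − 81.2 = 20.9907.
Welfare loss = ½ × 23.0667 × 20.9907 = 242.09.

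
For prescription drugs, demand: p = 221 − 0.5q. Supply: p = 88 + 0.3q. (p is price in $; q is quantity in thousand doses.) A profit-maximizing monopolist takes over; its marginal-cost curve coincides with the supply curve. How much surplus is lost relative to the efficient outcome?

$1635.45 thousand

Competitive equilibrium: 221 − 0.5q = 88 + 0.3q → q* = 166.25, p* = 137.875.
Marginal revenue: MR = 221 − q. Set MR = MC: 221 − q = 88 + 0.3q → q_m = 102.3077.
Price p_m = 221 − 0.5·102.3077 = 169.8462; MC(q_m) = 88 + 0.3·102.3077 = 118.6923.
Competitive q* = 166.25, so Δq = 63.9423; wedge = 169.8462 − 118.6923 = 51.1539.
DWL = ½ × 63.9423 × 51.1539 = $1635.45 thousand.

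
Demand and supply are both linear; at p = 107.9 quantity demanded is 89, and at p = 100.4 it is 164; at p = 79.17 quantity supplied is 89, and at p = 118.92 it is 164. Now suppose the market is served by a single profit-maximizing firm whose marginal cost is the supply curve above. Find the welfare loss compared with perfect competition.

107.10

Demand slope = (100.4 − 107.9)/(164 − 89) = −0.1, so p = 116.8 − 0.1q.
Supply slope = (118.92 − 79.17)/(164 − 89) = 0.53, so p = 32 + 0.53q.
Competitive equilibrium: 116.8 − 0.1q = 32 + 0.53q → q* = 134.6032, p* = 103.3397.
Marginal revenue: MR = 116.8 − 0.2q. Set MR = MC: 116.8 − 0.2q = 32 + 0.53q → q_m = 116.1644.
Price p_m = 116.8 − 0.1·116.1644 = 105.1836; MC(q_m) = 32 + 0.53·116.1644 = 93.5671.
Competitive q* = 134.6032, so Δq = 18.4388; wedge = 105.1836 − 93.5671 = 11.6165.
DWL = ½ × 18.4388 × 11.6165 = 107.10.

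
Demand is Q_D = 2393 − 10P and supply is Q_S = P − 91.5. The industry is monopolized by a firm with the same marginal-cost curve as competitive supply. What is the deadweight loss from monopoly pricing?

68.95

In inverse form: demand P = 239.3 − 0.1Q, supply P = 91.5 + Q.
Competitive equilibrium: 239.3 − 0.1Q = 91.5 + Q → Q* = 134.3636, P* = 225.8636.
Marginal revenue: MR = 239.3 − 0.2Q. Set MR = MC: 239.3 − 0.2Q = 91.5 + Q → Q_m = 123.1667.
Price P_m = 239.3 − 0.1·123.1667 = 226.9833; MC(Q_m) = 91.5 + 1·123.1667 = 214.6667.
Competitive Q* = 134.3636, so ΔQ = 11.1969; wedge = 226.9833 − 214.6667 = 12.3166.
Welfare loss = ½ × 11.1969 × 12.3166 = 68.95.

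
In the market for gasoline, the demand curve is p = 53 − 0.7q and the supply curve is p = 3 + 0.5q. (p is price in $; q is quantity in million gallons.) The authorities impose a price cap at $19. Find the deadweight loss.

Competitive equilibrium: 53 − 0.7q = 3 + 0.5q → q* = 41.6667, p* = 23.8333.
At the ceiling p = 19, quantity supplied = (19 − 3)/0.5 = 32.
Willingness to pay at q' = 32: 53 − 0.7·32 = 30.6.
Δq = 41.6667 − 32 = 9.6667; wedge = 30.6 − 19 = 11.6.
Deadweight loss = ½ × 9.6667 × 11.6 = $56.07 million.

$56.07 million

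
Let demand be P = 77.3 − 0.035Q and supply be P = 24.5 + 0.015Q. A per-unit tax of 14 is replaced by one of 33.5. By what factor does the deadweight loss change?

Competitive equilibrium: 77.3 − 0.035Q = 24.5 + 0.015Q → Q* = 1056, P* = 40.34.
For a per-unit tax t: ΔQ = t/0.05, so DWL = ½·t·(t/0.05) = t²/0.1.
At t = 14: DWL = 1960. At t = 33.5: DWL = 11222.5.
Ratio = (33.5/14)² = 5.726.

5.726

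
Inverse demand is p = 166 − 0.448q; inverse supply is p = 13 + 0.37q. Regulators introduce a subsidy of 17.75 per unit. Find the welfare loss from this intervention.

192.58

Competitive equilibrium: 166 − 0.448q = 13 + 0.37q → q* = 187.0416, p* = 82.2054.
The subsidy lowers effective supply by 17.75: p = 0.37q − 4.75.
New quantity: 166 − 0.448q = 0.37q − 4.75 → q' = 208.7408.
Overproduction Δq = 208.7408 − 187.0416 = 21.6992; wedge = subsidy = 17.75.
Deadweight loss = ½ × 21.6992 × 17.75 = 192.58.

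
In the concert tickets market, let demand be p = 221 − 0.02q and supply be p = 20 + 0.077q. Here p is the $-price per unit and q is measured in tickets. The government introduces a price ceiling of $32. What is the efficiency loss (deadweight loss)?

Competitive equilibrium: 221 − 0.02q = 20 + 0.077q → q* = 2072.16495, p* = 179.5567.
At the ceiling p = 32, quantity supplied = (32 − 20)/0.077 = 155.84416.
Willingness to pay at q' = 155.84416: 221 − 0.02·155.84416 = 217.88312.
Δq = 2072.16495 − 155.84416 = 1916.32079; wedge = 217.88312 − 32 = 185.88312.
Deadweight loss = ½ × 1916.32079 × 185.88312 = $178105.84.

$178105.84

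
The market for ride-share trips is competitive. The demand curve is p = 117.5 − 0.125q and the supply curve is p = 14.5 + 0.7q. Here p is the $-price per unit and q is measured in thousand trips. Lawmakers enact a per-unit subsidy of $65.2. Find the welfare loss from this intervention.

$2576.39 thousand

Competitive equilibrium: 117.5 − 0.125q = 14.5 + 0.7q → q* = 124.8485, p* = 101.8939.
The subsidy lowers effective supply by 65.2: p = 0.7q − 50.7.
New quantity: 117.5 − 0.125q = 0.7q − 50.7 → q' = 203.8788.
Overproduction Δq = 203.8788 − 124.8485 = 79.0303; wedge = subsidy = 65.2.
The triangle = ½ × 79.0303 × 65.2 = $2576.39 thousand.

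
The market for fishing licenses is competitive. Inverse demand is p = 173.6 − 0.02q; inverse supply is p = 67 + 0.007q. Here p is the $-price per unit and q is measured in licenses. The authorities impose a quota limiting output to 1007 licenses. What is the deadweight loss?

$116779.76

Competitive equilibrium: 173.6 − 0.02q = 67 + 0.007q → q* = 3948.1481, p* = 94.637.
At q = 1007: demand price = 173.6 − 0.02·1007 = 153.46; supply price = 67 + 0.007·1007 = 74.049.
Δq = 3948.1481 − 1007 = 2941.1481; wedge = 153.46 − 74.049 = 79.411.
Welfare loss = ½ × 2941.1481 × 79.411 = $116779.76.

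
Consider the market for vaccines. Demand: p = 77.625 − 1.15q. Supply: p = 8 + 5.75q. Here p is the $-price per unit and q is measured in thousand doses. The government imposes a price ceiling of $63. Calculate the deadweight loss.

$0.95 thousand

Competitive equilibrium: 77.625 − 1.15q = 8 + 5.75q → q* = 10.0906, p* = 66.0208.
At the ceiling p = 63, quantity supplied = (63 − 8)/5.75 = 9.5652.
Willingness to pay at q' = 9.5652: 77.625 − 1.15·9.5652 = 66.625.
Δq = 10.0906 − 9.5652 = 0.5254; wedge = 66.625 − 63 = 3.625.
Welfare loss = ½ × 0.5254 × 3.625 = $0.95 thousand.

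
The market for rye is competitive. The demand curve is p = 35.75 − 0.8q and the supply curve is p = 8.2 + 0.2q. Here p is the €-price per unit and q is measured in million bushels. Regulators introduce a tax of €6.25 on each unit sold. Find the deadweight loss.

Competitive equilibrium: 35.75 − 0.8q = 8.2 + 0.2q → q* = 27.55, p* = 13.71.
With the tax, the buyer price exceeds the seller price by 6.25: (35.75 − 0.8q) − (8.2 + 0.2q) = 6.25 → q' = 21.3.
Δq = 27.55 − 21.3 = 6.25; the wedge equals the tax, 6.25.
DWL = ½ × 6.25 × 6.25 = €19.53 million.

€19.53 million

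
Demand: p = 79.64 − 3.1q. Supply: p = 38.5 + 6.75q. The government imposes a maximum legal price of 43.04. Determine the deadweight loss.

Competitive equilibrium: 79.64 − 3.1q = 38.5 + 6.75q → q* = 4.1766, p* = 66.6924.
At the ceiling p = 43.04, quantity supplied = (43.04 − 38.5)/6.75 = 0.6726.
Willingness to pay at q' = 0.6726: 79.64 − 3.1·0.6726 = 77.5549.
Δq = 4.1766 − 0.6726 = 3.504; wedge = 77.5549 − 43.04 = 34.5149.
The triangle = ½ × 3.504 × 34.5149 = 60.47.

60.47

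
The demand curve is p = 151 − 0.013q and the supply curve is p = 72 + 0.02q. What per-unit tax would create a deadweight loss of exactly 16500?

Competitive equilibrium: 151 − 0.013q = 72 + 0.02q → q* = 2393.9394, p* = 119.8788.
A tax t gives Δq = t/0.033 and wedge t, so DWL = t²/0.066.
t²/0.066 = 16500 → t² = 1089 → t = 33.

33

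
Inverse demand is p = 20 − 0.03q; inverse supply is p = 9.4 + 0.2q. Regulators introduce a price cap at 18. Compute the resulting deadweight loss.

1.10

Competitive equilibrium: 20 − 0.03q = 9.4 + 0.2q → q* = 46.087, p* = 18.6174.
At the ceiling p = 18, quantity supplied = (18 − 9.4)/0.2 = 43.
Willingness to pay at q' = 43: 20 − 0.03·43 = 18.71.
Δq = 46.087 − 43 = 3.087; wedge = 18.71 − 18 = 0.71.
Welfare loss = ½ × 3.087 × 0.71 = 1.10.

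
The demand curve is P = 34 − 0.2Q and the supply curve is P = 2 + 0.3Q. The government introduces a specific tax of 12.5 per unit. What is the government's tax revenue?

Competitive equilibrium: 34 − 0.2Q = 2 + 0.3Q → Q* = 64, P* = 21.2.
With the tax, the buyer price exceeds the seller price by 12.5: (34 − 0.2Q) − (2 + 0.3Q) = 12.5 → Q' = 39.
Tax revenue = 12.5 × 39 = 487.50.

487.50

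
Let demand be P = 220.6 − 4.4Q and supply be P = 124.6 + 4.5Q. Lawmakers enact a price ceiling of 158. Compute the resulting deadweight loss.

50.37

Competitive equilibrium: 220.6 − 4.4Q = 124.6 + 4.5Q → Q* = 10.7865, P* = 173.1393.
At the ceiling P = 158, quantity supplied = (158 − 124.6)/4.5 = 7.4222.
Willingness to pay at Q' = 7.4222: 220.6 − 4.4·7.4222 = 187.9423.
ΔQ = 10.7865 − 7.4222 = 3.3643; wedge = 187.9423 − 158 = 29.9423.
Welfare loss = ½ × 3.3643 × 29.9423 = 50.37.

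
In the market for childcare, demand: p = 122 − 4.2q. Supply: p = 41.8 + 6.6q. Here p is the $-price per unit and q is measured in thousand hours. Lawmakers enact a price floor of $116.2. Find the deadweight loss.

$197.33 thousand

Competitive equilibrium: 122 − 4.2q = 41.8 + 6.6q → q* = 7.42593, p* = 90.81111.
At the floor p = 116.2, quantity demanded = (122 − 116.2)/4.2 = 1.38095.
Sellers' marginal cost at q' = 1.38095: 41.8 + 6.6·1.38095 = 50.91427.
Δq = 7.42593 − 1.38095 = 6.04498; wedge = 116.2 − 50.91427 = 65.28573.
Welfare loss = ½ × 6.04498 × 65.28573 = $197.33 thousand.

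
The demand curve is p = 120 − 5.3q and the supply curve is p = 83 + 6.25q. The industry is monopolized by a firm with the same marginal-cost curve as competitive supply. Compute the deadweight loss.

5.86

Competitive equilibrium: 120 − 5.3q = 83 + 6.25q → q* = 3.2035, p* = 103.0216.
Marginal revenue: MR = 120 − 10.6q. Set MR = MC: 120 − 10.6q = 83 + 6.25q → q_m = 2.1958.
Price p_m = 120 − 5.3·2.1958 = 108.3623; MC(q_m) = 83 + 6.25·2.1958 = 96.7238.
Competitive q* = 3.2035, so Δq = 1.0077; wedge = 108.3623 − 96.7238 = 11.6385.
The triangle = ½ × 1.0077 × 11.6385 = 5.86.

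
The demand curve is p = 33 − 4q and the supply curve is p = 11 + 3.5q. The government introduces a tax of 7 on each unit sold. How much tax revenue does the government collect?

14

Competitive equilibrium: 33 − 4q = 11 + 3.5q → q* = 2.9333, p* = 21.2667.
With the tax, the buyer price exceeds the seller price by 7: (33 − 4q) − (11 + 3.5q) = 7 → q' = 2.
Tax revenue = 7 × 2 = 14.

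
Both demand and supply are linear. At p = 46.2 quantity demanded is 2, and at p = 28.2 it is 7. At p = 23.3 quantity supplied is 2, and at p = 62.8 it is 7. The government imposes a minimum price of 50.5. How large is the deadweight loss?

58.36

Demand slope = (28.2 − 46.2)/(7 − 2) = −3.6, so p = 53.4 − 3.6q.
Supply slope = (62.8 − 23.3)/(7 − 2) = 7.9, so p = 7.5 + 7.9q.
Competitive equilibrium: 53.4 − 3.6q = 7.5 + 7.9q → q* = 3.9913, p* = 39.0313.
At the floor p = 50.5, quantity demanded = (53.4 − 50.5)/3.6 = 0.8056.
Sellers' marginal cost at q' = 0.8056: 7.5 + 7.9·0.8056 = 13.8642.
Δq = 3.9913 − 0.8056 = 3.1857; wedge = 50.5 − 13.8642 = 36.6358.
Deadweight loss = ½ × 3.1857 × 36.6358 = 58.36.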